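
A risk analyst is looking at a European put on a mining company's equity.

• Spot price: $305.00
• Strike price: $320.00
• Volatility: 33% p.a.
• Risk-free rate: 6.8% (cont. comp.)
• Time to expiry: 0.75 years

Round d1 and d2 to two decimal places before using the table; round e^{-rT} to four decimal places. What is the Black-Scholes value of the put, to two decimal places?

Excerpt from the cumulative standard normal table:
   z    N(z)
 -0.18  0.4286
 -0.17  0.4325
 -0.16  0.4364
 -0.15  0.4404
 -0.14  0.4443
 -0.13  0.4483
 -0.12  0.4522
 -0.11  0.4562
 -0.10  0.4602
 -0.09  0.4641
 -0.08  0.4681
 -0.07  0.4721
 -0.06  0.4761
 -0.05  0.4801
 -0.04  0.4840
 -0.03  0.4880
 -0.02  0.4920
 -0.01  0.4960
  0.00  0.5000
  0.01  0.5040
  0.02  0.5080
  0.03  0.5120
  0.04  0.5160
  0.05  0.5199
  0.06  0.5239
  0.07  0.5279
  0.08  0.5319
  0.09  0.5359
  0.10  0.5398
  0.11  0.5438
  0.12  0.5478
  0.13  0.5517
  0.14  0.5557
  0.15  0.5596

$33.45

T = 0.75;  σ√T = 0.2858
d₁ = [ln(305/320) + (0.068 + ½·0.33²)·0.75] / (σ√T) = (-0.0480 + 0.0918) / 0.2858 = 0.1534 ≈ 0.15
d₂ = 0.1534 − 0.2858 = -0.1324 ≈ -0.13
exp(−rT) = exp(−0.068·0.75) = 0.9503
P = 320·0.9503·N(0.13) − 305·N(-0.15) = 320·0.9503·0.5517 − 305·0.4404 = 167.7698 − 134.3220 = 33.4478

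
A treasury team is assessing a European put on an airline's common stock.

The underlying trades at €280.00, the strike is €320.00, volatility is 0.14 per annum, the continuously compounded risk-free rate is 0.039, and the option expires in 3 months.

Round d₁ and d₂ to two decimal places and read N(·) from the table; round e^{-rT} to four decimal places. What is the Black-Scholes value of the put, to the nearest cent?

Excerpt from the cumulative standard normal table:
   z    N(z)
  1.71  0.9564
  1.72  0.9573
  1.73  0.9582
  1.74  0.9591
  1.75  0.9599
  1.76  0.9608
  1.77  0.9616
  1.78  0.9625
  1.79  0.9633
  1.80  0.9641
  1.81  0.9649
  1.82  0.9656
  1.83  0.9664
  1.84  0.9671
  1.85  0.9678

€37.22

T = 0.25;  σ√T = 0.0700
ln(S/K) + (r + σ²/2)T = ln(280/320) + (0.039 + 0.14²/2)·0.25 = -0.1335 + 0.0122 = -0.1213
d₁ = -0.1213 / 0.0700 = -1.7333 which rounds to -1.73
d₂ = d₁ − σ√T = -1.7333 − 0.0700 = -1.8033 which rounds to -1.80
e^(−rT) = e^(−0.039·0.25) = 0.9903
N(−d₂) = N(1.80) = 0.9641;  N(−d₁) = N(1.73) = 0.9582
P = 320·0.9903·0.9641 − 280·0.9582 = 305.5194 − 268.2960 = 37.2234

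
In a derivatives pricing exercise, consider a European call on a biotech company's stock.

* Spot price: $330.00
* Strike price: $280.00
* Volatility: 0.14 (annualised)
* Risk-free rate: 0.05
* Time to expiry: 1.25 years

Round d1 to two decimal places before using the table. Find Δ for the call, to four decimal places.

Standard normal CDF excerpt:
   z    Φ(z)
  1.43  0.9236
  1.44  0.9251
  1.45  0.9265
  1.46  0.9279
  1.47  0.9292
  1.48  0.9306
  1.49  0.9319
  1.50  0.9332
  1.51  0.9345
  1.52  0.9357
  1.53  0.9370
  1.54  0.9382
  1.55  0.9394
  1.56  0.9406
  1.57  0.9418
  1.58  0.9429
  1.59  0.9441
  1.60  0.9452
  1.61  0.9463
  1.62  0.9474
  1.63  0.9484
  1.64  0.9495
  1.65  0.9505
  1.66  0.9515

0.9370

σ√T = 0.14·√1.25 = 0.1565
d₁ = [ln(330/280) + (0.05 + ½·0.14²)·1.25] / (σ√T) = (0.1643 + 0.0748) / 0.1565 = 1.5273 ⇒ 1.53
N(d₁) = N(1.53) = 0.9370
Δ_call = N(d₁) = 0.9370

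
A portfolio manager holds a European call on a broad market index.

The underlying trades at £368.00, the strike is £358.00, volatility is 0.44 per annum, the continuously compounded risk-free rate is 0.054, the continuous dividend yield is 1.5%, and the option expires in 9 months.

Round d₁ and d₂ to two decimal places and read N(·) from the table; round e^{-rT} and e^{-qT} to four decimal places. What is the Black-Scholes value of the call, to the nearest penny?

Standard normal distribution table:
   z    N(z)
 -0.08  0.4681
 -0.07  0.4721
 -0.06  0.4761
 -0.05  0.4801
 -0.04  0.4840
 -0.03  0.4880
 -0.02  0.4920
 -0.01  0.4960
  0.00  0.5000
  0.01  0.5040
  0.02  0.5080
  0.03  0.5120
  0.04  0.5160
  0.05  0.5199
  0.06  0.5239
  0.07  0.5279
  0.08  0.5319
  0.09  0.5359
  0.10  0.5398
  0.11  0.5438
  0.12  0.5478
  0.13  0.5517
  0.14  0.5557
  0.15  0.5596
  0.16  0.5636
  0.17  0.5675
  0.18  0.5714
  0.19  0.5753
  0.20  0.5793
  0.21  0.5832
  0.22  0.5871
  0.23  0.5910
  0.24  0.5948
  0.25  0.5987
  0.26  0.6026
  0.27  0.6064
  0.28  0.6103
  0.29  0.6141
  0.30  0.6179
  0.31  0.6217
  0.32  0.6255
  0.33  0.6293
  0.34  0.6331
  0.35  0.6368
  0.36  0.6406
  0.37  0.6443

σ√T = 0.44 × 0.8660 = 0.3811
ln(S/K) + (r − q + σ²/2)T = ln(368/358) + (0.054 − 0.015 + 0.44²/2)·0.75 = 0.0275 + 0.1018 = 0.1294
d₁ = 0.1294 / 0.3811 = 0.3396 → 0.34
d₂ = d₁ − σ√T = 0.3396 − 0.3811 = -0.0415 → -0.04
e^(−qT) = e^(−0.015·0.75) = 0.9888;  e^(−rT) = e^(−0.054·0.75) = 0.9603
N(d₁) = N(0.34) = 0.6331;  N(d₂) = N(-0.04) = 0.4840
C = 368·0.9888·0.6331 − 358·0.9603·0.4840 = 230.3714 − 166.3931 = 63.9783

£63.98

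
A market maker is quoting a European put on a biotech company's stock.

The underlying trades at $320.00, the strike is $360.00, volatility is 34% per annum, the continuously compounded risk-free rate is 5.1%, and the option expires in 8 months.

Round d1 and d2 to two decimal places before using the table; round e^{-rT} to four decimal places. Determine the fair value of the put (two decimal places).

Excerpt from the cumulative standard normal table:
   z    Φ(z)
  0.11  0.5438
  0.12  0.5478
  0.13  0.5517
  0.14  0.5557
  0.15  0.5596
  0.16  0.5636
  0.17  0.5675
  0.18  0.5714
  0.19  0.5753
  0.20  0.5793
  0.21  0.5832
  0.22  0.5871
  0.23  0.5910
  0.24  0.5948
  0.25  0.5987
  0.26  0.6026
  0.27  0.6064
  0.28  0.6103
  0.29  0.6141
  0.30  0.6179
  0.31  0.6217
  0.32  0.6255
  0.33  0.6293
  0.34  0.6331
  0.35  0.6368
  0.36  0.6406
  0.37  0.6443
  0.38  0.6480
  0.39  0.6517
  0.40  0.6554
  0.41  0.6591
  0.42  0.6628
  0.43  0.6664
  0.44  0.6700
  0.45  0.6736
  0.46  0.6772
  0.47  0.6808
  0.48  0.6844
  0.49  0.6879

σ√T = 0.34 × 0.8165 = 0.2776
ln(S/K) + (r + σ²/2)T = ln(320/360) + (0.051 + 0.34²/2)·0.6667 = -0.1178 + 0.0725 = -0.0452
d₁ = -0.0452 / 0.2776 = -0.1630 → -0.16
d₂ = d₁ − σ√T = -0.1630 − 0.2776 = -0.4406 → -0.44
exp(−rT) = exp(−0.051·0.6667) = 0.9666
N(−d₂) = N(0.44) = 0.6700;  N(−d₁) = N(0.16) = 0.5636
P = 360·0.9666·0.6700 − 320·0.5636 = 233.1439 − 180.3520 = 52.7919

$52.79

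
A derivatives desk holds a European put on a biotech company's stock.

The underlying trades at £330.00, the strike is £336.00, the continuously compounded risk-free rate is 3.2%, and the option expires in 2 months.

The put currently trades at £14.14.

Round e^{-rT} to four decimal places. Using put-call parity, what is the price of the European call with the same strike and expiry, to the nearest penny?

exp(−rT) = exp(−0.032·0.1667) = 0.9947
Put-call parity: C − P = S − K·e^(−rT) = 330 − 336·0.9947 = 330 − 334.2192 = -4.2192
C = P + (C − P) = 14.14 + (-4.2192) = 9.9208

£9.92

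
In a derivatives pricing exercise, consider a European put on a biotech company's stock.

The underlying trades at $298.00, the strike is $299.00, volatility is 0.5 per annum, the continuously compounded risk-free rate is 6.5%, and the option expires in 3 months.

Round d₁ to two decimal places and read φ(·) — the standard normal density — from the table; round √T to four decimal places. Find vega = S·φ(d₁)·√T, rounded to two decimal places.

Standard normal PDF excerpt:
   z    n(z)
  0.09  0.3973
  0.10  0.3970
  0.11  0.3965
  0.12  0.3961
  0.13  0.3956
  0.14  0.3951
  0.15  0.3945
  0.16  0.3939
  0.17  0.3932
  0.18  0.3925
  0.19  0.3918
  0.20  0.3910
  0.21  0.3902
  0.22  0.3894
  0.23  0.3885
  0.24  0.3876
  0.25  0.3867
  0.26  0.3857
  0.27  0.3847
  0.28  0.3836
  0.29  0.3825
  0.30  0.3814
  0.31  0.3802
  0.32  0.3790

58.48

σ√T = 0.5·√0.25 = 0.2500
d₁ = [ln(298/299) + (0.065 + 0.5²/2)·0.25] / 0.2500 = [-0.0034 + 0.0475] / 0.2500 = 0.1766 ⇒ 0.18
√T = √0.25 = 0.5000
φ(d₁) = φ(0.18) = 0.3925
vega = S·φ(d₁)·√T = 298·0.3925·0.5000 = 58.4825
(Call and put vega coincide under Black-Scholes.)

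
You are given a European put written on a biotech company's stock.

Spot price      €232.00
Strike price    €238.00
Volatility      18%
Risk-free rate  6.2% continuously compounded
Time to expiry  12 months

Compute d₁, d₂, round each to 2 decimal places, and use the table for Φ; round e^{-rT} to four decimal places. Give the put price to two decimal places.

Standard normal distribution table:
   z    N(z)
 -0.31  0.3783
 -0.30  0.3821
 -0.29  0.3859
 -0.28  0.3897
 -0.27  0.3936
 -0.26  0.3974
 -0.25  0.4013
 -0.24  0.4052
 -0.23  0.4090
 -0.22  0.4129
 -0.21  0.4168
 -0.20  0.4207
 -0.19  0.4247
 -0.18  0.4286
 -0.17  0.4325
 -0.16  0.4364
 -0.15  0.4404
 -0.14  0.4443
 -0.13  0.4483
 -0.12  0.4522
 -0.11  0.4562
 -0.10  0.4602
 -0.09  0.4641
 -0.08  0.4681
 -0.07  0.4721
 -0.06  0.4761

€12.52

σ√T = 0.18 × 1.0000 = 0.1800
d₁ = [ln(232/238) + (0.062 + 0.18²/2)·1] / 0.1800 = [-0.0255 + 0.0782] / 0.1800 = 0.2926 ⇒ 0.29
d₂ = d₁ − σ√T = 0.2926 − 0.1800 = 0.1126 ⇒ 0.11
exp(−rT) = exp(−0.062·1) = 0.9399
P = 238·0.9399·N(-0.11) − 232·N(-0.29) = 238·0.9399·0.4562 − 232·0.3859 = 102.0502 − 89.5288 = 12.5214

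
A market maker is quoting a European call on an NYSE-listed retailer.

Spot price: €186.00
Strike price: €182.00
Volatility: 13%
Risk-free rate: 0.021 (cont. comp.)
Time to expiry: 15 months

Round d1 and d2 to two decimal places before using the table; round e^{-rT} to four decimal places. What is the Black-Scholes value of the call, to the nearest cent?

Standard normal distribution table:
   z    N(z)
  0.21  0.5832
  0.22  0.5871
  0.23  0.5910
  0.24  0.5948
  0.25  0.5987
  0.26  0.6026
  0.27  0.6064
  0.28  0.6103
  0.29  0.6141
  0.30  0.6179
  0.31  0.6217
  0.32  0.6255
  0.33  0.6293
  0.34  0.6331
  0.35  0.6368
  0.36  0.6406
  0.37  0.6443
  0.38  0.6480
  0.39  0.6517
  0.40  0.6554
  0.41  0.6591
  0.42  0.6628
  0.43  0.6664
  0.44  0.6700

T = 1.25;  σ√T = 0.1453
d₁ = [ln(186/182) + (0.021 + 0.13²/2)·1.25] / 0.1453 = [0.0217 + 0.0368] / 0.1453 = 0.4029 → 0.40
d₂ = d₁ − σ√T = 0.4029 − 0.1453 = 0.2575 → 0.26
exp(−rT) = exp(−0.021·1.25) = 0.9741
N(d₁) = N(0.40) = 0.6554;  N(d₂) = N(0.26) = 0.6026
C = 186·0.6554 − 182·0.9741·0.6026 = 121.9044 − 106.8327 = 15.0717

€15.07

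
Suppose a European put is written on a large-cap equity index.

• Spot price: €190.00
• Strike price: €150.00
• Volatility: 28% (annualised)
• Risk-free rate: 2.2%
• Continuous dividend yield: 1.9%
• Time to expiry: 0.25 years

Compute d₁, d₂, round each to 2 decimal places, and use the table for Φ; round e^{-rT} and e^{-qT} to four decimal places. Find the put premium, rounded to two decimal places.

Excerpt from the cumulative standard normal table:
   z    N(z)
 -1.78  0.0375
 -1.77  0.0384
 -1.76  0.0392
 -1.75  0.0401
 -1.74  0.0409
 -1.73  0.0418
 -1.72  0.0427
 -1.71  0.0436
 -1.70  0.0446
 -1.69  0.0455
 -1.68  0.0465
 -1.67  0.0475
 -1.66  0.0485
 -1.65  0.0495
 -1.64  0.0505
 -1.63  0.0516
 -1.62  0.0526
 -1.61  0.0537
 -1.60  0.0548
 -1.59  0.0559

€0.43

σ√T = 0.28·√0.25 = 0.1400
ln(S/K) + (r − q + σ²/2)T = ln(190/150) + (0.022 − 0.019 + 0.28²/2)·0.25 = 0.2364 + 0.0106 = 0.2469
d₁ = 0.2469 / 0.1400 = 1.7638 → 1.76
d₂ = d₁ − σ√T = 1.7638 − 0.1400 = 1.6238 → 1.62
e^(−qT) = e^(−0.019·0.25) = 0.9953;  e^(−rT) = e^(−0.022·0.25) = 0.9945
N(−d₂) = N(-1.62) = 0.0526;  N(−d₁) = N(-1.76) = 0.0392
P = 150·0.9945·0.0526 − 190·0.9953·0.0392 = 7.8466 − 7.4130 = 0.4336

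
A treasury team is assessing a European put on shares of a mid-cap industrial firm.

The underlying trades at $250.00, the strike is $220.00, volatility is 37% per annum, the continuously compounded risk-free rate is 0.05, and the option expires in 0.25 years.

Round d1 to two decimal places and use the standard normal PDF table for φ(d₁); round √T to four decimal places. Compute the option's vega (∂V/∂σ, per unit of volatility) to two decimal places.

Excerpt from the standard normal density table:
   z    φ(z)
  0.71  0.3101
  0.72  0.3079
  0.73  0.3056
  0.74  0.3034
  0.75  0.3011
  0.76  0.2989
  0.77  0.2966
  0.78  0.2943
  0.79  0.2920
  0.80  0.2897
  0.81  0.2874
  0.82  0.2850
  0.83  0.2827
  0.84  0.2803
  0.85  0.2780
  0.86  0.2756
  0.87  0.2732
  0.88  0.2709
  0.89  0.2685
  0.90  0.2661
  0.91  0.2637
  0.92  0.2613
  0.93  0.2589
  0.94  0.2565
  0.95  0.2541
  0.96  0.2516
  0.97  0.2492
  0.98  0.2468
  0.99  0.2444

34.75

σ√T = 0.37 × 0.5000 = 0.1850
d₁ = [ln(250/220) + (0.05 + 0.37²/2)·0.25] / 0.1850 = [0.1278 + 0.0296] / 0.1850 = 0.8511 ≈ 0.85
√T = √0.25 = 0.5000
φ(d₁) = φ(0.85) = 0.2780
vega = S·φ(d₁)·√T = 250·0.2780·0.5000 = 34.7500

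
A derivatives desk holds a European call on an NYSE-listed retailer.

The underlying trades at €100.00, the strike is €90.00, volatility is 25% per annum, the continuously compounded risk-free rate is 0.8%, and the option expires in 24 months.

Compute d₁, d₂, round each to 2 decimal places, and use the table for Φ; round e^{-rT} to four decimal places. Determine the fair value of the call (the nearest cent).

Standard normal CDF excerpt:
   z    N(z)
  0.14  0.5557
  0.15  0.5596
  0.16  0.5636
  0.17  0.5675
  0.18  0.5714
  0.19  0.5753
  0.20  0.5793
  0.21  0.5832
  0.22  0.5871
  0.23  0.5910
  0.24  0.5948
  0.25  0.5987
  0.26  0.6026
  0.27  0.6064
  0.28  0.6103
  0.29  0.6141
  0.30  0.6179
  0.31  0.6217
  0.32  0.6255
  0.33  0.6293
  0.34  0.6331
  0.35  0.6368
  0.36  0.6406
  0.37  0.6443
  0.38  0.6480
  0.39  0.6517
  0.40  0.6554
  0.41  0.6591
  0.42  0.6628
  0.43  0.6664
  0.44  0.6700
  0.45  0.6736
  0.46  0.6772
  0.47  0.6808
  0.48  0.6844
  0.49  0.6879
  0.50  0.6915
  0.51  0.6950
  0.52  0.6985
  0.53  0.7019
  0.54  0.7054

€19.59

σ√T = 0.25·√2 = 0.3536
d₁ = [ln(100/90) + (0.008 + 0.25²/2)·2] / 0.3536 = [0.1054 + 0.0785] / 0.3536 = 0.5200 ≈ 0.52
d₂ = d₁ − σ√T = 0.5200 − 0.3536 = 0.1665 ≈ 0.17
exp(−rT) = exp(−0.008·2) = 0.9841
N(d₁) = N(0.52) = 0.6985;  N(d₂) = N(0.17) = 0.5675
C = 100·0.6985 − 90·0.9841·0.5675 = 69.8500 − 50.2629 = 19.5871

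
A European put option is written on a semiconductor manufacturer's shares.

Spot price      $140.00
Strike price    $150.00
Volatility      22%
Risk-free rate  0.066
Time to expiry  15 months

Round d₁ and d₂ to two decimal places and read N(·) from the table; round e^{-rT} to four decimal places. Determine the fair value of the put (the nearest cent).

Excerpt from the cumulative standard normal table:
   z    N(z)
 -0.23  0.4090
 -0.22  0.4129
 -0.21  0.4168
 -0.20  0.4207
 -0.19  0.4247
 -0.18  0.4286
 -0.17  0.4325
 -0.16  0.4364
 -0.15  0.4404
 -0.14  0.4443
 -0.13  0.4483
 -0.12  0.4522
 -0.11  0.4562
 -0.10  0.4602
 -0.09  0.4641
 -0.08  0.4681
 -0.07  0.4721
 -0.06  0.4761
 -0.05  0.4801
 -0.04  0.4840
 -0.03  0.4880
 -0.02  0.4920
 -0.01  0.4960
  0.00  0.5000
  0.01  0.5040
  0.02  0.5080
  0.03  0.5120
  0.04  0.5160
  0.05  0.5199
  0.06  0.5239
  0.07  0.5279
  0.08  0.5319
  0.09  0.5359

$12.91

σ√T = 0.22 × 1.1180 = 0.2460
d₁ = [ln(140/150) + (0.066 + ½·0.22²)·1.25] / (σ√T) = (-0.0690 + 0.1128) / 0.2460 = 0.1779 ⇒ 0.18
d₂ = 0.1779 − 0.2460 = -0.0681 ⇒ -0.07
e^(−rT) = e^(−0.066·1.25) = 0.9208
N(−d₂) = N(0.07) = 0.5279;  N(−d₁) = N(-0.18) = 0.4286
P = 150·0.9208·0.5279 − 140·0.4286 = 72.9135 − 60.0040 = 12.9095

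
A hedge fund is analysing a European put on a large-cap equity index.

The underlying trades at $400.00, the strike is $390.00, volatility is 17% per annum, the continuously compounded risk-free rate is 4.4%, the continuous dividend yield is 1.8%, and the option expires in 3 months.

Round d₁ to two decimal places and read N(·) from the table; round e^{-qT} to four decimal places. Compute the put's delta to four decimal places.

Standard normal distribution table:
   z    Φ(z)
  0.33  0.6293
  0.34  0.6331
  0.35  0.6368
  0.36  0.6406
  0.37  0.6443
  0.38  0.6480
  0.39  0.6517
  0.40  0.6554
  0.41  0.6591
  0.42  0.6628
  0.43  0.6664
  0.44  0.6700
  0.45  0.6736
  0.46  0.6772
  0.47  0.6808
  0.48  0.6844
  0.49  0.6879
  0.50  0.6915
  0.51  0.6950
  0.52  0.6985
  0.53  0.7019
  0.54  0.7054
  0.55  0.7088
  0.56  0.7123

-0.3357

σ√T = 0.17 × 0.5000 = 0.0850
d₁ = [ln(400/390) + (0.044 − 0.018 + 0.17²/2)·0.25] / 0.0850 = [0.0253 + 0.0101] / 0.0850 = 0.4168 ≈ 0.42
N(d₁) = N(0.42) = 0.6628
Δ_put = exp(−qT)·(N(d₁) − 1) = 0.9955·(0.6628 − 1) = -0.3357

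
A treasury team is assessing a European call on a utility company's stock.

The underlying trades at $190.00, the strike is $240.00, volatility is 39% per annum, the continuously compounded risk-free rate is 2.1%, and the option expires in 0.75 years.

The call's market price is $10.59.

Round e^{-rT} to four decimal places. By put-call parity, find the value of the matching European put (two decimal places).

$56.85

e^(−rT) = e^(−0.021·0.75) = 0.9844
Put-call parity: C − P = S − K·e^(−rT) = 190 − 240·0.9844 = 190 − 236.2560 = -46.2560
P = C − (C − P) = 10.59 − (-46.2560) = 56.8460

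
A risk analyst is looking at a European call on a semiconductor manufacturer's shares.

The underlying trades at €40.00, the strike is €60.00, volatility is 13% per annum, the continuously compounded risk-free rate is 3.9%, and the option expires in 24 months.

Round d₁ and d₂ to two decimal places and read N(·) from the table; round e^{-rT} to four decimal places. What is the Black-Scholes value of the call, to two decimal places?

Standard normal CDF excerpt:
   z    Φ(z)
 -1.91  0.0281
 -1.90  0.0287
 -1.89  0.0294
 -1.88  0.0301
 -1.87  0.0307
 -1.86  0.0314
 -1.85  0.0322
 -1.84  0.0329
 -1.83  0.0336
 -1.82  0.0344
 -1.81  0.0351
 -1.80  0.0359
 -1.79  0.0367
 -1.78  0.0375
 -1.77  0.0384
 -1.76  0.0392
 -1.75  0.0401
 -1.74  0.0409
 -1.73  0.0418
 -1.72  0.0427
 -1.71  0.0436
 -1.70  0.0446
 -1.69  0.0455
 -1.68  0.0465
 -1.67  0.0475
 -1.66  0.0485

€0.12

σ√T = 0.13·√2 = 0.1838
d₁ = [ln(40/60) + (0.039 + ½·0.13²)·2] / (σ√T) = (-0.4055 + 0.0949) / 0.1838 = -1.6893 which rounds to -1.69
d₂ = -1.6893 − 0.1838 = -1.8731 which rounds to -1.87
e^(−rT) = e^(−0.039·2) = 0.9250
N(d₁) = N(-1.69) = 0.0455;  N(d₂) = N(-1.87) = 0.0307
C = 40·0.0455 − 60·0.9250·0.0307 = 1.8200 − 1.7039 = 0.1161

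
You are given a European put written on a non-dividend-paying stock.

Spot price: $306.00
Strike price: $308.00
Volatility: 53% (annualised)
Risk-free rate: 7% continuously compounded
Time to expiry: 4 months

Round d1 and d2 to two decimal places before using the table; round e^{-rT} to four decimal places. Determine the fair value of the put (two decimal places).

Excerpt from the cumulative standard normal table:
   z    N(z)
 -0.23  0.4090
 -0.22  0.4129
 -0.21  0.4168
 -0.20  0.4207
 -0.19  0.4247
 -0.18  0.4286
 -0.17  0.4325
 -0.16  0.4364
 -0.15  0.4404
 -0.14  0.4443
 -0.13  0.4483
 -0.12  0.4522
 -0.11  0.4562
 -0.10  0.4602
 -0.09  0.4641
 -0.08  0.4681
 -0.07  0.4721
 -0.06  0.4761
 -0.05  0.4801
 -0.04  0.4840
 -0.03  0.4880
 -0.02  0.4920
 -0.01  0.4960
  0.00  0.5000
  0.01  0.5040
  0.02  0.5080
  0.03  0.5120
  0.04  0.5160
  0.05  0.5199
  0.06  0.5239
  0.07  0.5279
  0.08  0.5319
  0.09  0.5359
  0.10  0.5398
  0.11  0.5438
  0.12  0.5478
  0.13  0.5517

$34.88

σ√T = 0.53·√0.3333 = 0.3060
ln(S/K) + (r + σ²/2)T = ln(306/308) + (0.07 + 0.53²/2)·0.3333 = -0.0065 + 0.0702 = 0.0636
d₁ = 0.0636 / 0.3060 = 0.2080 ⇒ 0.21
d₂ = d₁ − σ√T = 0.2080 − 0.3060 = -0.0980 ⇒ -0.10
e^(−rT) = e^(−0.07·0.3333) = 0.9769
N(−d₂) = N(0.10) = 0.5398;  N(−d₁) = N(-0.21) = 0.4168
P = 308·0.9769·0.5398 − 306·0.4168 = 162.4178 − 127.5408 = 34.8770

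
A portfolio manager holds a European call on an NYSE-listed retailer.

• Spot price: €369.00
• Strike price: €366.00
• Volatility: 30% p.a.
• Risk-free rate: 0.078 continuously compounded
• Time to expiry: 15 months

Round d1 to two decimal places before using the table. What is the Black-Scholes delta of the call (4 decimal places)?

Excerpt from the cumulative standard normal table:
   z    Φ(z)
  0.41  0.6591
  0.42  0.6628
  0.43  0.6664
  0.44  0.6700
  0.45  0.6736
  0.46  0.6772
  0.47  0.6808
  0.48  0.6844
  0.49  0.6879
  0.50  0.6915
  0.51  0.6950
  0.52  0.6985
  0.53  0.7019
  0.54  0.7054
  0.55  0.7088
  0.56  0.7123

σ√T = 0.3 × 1.1180 = 0.3354
d₁ = [ln(369/366) + (0.078 + 0.3²/2)·1.25] / 0.3354 = [0.0082 + 0.1537] / 0.3354 = 0.4827 ≈ 0.48
N(d₁) = N(0.48) = 0.6844
Δ_call = N(d₁) = 0.6844

0.6844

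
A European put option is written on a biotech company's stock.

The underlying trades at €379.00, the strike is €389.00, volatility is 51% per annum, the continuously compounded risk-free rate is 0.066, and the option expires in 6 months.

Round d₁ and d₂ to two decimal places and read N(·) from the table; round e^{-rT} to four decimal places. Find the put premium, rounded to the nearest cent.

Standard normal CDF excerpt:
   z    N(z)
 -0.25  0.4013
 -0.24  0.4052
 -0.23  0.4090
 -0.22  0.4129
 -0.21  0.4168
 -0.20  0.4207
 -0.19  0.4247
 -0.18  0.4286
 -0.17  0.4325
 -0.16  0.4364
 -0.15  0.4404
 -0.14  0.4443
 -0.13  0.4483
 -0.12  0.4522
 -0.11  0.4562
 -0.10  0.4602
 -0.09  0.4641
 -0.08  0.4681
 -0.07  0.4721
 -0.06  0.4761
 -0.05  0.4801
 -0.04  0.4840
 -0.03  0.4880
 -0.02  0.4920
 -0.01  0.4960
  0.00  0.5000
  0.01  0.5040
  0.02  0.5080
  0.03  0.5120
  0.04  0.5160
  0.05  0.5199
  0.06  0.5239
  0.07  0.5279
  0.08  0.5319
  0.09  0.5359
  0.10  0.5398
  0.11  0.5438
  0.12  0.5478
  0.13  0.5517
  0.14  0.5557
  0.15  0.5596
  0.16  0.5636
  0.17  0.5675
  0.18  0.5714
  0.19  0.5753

σ√T = 0.51 × 0.7071 = 0.3606
d₁ = [ln(379/389) + (0.066 + ½·0.51²)·0.5] / (σ√T) = (-0.0260 + 0.0980) / 0.3606 = 0.1996 which rounds to 0.20
d₂ = 0.1996 − 0.3606 = -0.1610 which rounds to -0.16
e^(−rT) = e^(−0.066·0.5) = 0.9675
N(−d₂) = N(0.16) = 0.5636;  N(−d₁) = N(-0.20) = 0.4207
P = 389·0.9675·0.5636 − 379·0.4207 = 212.1151 − 159.4453 = 52.6698

€52.67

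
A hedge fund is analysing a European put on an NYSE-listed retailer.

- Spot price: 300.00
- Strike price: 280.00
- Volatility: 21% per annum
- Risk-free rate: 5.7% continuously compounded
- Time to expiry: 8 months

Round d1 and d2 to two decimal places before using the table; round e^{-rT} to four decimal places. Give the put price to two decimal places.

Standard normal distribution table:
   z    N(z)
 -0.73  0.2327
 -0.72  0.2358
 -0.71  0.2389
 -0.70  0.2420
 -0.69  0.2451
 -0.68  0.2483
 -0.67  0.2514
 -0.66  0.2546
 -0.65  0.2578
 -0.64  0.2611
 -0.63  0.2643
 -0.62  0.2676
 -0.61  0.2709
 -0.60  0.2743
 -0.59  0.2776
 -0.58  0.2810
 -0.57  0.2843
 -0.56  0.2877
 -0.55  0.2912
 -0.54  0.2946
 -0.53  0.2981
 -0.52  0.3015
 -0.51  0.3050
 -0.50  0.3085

σ√T = 0.21·√0.6667 = 0.1715
ln(S/K) + (r + σ²/2)T = ln(300/280) + (0.057 + 0.21²/2)·0.6667 = 0.0690 + 0.0527 = 0.1217
d₁ = 0.1217 / 0.1715 = 0.7097 ≈ 0.71
d₂ = d₁ − σ√T = 0.7097 − 0.1715 = 0.5383 ≈ 0.54
e^(−rT) = e^(−0.057·0.6667) = 0.9627
N(−d₂) = N(-0.54) = 0.2946;  N(−d₁) = N(-0.71) = 0.2389
P = 280·0.9627·0.2946 − 300·0.2389 = 79.4112 − 71.6700 = 7.7412

7.74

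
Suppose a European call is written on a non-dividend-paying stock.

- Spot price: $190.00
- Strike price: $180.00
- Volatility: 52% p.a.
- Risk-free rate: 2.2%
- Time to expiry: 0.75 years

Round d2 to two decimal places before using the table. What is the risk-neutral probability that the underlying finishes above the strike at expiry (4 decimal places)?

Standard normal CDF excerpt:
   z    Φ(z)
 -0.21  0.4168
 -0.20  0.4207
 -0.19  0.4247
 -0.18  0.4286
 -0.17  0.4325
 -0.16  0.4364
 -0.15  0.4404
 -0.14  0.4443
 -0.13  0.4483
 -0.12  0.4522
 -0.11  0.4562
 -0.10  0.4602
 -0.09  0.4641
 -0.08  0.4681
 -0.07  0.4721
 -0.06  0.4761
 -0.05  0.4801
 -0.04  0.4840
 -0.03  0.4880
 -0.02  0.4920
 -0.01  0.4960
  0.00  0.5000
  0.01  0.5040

σ√T = 0.52 × 0.8660 = 0.4503
ln(S/K) + (r + σ²/2)T = ln(190/180) + (0.022 + 0.52²/2)·0.75 = 0.0541 + 0.1179 = 0.1720
d₁ = 0.1720 / 0.4503 = 0.3819 which rounds to 0.38
d₂ = d₁ − σ√T = 0.3819 − 0.4503 = -0.0685 which rounds to -0.07
Risk-neutral Pr[S_T > K] = N(d₂) = N(-0.07) = 0.4721

0.4721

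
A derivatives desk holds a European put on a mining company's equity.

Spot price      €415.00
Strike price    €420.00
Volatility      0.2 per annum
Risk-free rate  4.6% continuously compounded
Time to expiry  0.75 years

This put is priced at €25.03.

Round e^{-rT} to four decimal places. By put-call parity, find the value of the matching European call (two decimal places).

€34.27

exp(−rT) = exp(−0.046·0.75) = 0.9661
Put-call parity: C − P = S − K·e^(−rT) = 415 − 420·0.9661 = 415 − 405.7620 = 9.2380
C = P + (C − P) = 25.03 + (9.2380) = 34.2680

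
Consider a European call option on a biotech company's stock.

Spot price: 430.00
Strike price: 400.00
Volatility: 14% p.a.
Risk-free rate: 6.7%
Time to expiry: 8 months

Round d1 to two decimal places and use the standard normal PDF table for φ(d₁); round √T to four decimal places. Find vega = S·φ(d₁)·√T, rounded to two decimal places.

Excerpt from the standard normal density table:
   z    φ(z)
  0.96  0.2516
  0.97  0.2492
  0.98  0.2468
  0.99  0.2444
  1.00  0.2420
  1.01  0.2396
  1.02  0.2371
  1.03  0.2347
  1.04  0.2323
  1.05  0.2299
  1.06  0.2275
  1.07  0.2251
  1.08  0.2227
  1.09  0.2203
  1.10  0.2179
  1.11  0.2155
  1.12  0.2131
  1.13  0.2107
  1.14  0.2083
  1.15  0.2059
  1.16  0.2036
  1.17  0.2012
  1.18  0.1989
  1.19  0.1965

78.19

σ√T = 0.14 × 0.8165 = 0.1143
d₁ = [ln(430/400) + (0.067 + 0.14²/2)·0.6667] / 0.1143 = [0.0723 + 0.0512] / 0.1143 = 1.0806 ≈ 1.08
√T = √0.6667 = 0.8165
φ(d₁) = φ(1.08) = 0.2227
vega = S·φ(d₁)·√T = 430·0.2227·0.8165 = 78.1889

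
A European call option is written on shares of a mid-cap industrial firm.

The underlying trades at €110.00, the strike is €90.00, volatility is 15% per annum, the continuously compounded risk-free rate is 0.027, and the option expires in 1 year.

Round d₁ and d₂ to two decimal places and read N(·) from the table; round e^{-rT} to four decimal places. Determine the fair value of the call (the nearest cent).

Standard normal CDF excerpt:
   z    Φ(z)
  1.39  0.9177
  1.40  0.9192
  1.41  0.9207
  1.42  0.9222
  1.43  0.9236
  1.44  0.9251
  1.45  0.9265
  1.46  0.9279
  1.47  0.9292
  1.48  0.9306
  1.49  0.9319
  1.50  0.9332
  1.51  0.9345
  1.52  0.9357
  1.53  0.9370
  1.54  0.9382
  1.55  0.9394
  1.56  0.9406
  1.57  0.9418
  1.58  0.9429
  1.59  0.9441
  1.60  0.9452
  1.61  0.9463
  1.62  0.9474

€22.81

σ√T = 0.15 × 1.0000 = 0.1500
d₁ = [ln(110/90) + (0.027 + 0.15²/2)·1] / 0.1500 = [0.2007 + 0.0382] / 0.1500 = 1.5928 ≈ 1.59
d₂ = d₁ − σ√T = 1.5928 − 0.1500 = 1.4428 ≈ 1.44
exp(−rT) = exp(−0.027·1) = 0.9734
N(d₁) = N(1.59) = 0.9441;  N(d₂) = N(1.44) = 0.9251
C = 110·0.9441 − 90·0.9734·0.9251 = 103.8510 − 81.0443 = 22.8067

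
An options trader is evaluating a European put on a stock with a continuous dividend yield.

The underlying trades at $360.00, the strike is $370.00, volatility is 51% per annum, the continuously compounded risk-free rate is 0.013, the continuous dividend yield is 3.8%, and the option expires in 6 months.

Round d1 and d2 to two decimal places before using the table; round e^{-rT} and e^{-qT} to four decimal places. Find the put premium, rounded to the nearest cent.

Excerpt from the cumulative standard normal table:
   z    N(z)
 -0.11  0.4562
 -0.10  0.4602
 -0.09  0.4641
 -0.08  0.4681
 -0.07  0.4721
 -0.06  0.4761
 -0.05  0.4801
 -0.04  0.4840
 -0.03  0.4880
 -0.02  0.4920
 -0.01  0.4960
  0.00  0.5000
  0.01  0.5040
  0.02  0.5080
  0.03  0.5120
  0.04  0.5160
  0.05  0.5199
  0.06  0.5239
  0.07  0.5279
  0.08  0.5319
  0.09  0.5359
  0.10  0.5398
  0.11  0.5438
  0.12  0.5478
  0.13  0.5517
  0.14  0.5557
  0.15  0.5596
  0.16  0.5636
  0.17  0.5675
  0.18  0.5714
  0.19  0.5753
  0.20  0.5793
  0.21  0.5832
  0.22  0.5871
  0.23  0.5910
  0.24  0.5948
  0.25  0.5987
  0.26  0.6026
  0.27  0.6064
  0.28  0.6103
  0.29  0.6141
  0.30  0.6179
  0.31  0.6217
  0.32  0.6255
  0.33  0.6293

$58.98

σ√T = 0.51·√0.5 = 0.3606
d₁ = [ln(360/370) + (0.013 − 0.038 + ½·0.51²)·0.5] / (σ√T) = (-0.0274 + 0.0525) / 0.3606 = 0.0697 which rounds to 0.07
d₂ = 0.0697 − 0.3606 = -0.2910 which rounds to -0.29
exp(−qT) = exp(−0.038·0.5) = 0.9812;  exp(−rT) = exp(−0.013·0.5) = 0.9935
N(−d₂) = N(0.29) = 0.6141;  N(−d₁) = N(-0.07) = 0.4721
P = 370·0.9935·0.6141 − 360·0.9812·0.4721 = 225.7401 − 166.7608 = 58.9793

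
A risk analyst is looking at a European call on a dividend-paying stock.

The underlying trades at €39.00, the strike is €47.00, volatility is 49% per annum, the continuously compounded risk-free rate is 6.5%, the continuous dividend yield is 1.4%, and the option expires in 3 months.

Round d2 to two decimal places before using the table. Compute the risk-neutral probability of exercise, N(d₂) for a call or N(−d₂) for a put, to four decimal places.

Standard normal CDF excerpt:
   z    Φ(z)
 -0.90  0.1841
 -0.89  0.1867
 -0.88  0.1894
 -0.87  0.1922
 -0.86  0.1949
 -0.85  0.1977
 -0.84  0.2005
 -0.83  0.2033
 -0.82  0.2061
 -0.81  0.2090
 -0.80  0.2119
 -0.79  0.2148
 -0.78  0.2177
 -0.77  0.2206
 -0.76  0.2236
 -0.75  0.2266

0.2033

σ√T = 0.49·√0.25 = 0.2450
d₁ = [ln(39/47) + (0.065 − 0.014 + 0.49²/2)·0.25] / 0.2450 = [-0.1866 + 0.0428] / 0.2450 = -0.5870 ≈ -0.59
d₂ = d₁ − σ√T = -0.5870 − 0.2450 = -0.8320 ≈ -0.83
Pr(exercise) under Q = N(d₂) = 0.2033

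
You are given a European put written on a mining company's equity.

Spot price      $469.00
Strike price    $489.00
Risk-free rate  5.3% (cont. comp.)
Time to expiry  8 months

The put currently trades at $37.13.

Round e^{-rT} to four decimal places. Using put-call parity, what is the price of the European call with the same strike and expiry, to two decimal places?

exp(−rT) = exp(−0.053·0.6667) = 0.9653
Put-call parity: C − P = S − K·e^(−rT) = 469 − 489·0.9653 = 469 − 472.0317 = -3.0317
C = P + (C − P) = 37.13 + (-3.0317) = 34.0983

$34.10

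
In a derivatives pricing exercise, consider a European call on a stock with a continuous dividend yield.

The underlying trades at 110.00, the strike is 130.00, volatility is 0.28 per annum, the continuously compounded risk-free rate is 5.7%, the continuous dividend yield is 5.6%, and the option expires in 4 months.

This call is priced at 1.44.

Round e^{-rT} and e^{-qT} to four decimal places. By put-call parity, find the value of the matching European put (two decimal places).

e^(−qT) = e^(−0.056·0.3333) = 0.9815;  e^(−rT) = e^(−0.057·0.3333) = 0.9812
Put-call parity: C − P = S·e^(−qT) − K·e^(−rT) = 110·0.9815 − 130·0.9812 = 107.9650 − 127.5560 = -19.5910
P = C − (C − P) = 1.44 − (-19.5910) = 21.0310

21.03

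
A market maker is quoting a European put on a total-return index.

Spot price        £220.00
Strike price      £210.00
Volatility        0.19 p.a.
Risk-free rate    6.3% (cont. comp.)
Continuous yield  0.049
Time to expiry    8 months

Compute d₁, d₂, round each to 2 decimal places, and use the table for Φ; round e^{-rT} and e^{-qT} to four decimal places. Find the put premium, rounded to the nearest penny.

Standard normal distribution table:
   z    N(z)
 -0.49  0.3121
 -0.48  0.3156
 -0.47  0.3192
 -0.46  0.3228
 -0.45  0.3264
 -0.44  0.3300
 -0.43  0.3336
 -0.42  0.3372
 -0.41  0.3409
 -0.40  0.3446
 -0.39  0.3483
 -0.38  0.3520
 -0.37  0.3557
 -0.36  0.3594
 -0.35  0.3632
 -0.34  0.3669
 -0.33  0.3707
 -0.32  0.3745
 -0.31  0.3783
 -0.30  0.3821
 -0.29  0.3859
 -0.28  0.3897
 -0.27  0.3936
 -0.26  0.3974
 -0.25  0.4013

£8.20

σ√T = 0.19 × 0.8165 = 0.1551
d₁ = [ln(220/210) + (0.063 − 0.049 + ½·0.19²)·0.6667] / (σ√T) = (0.0465 + 0.0214) / 0.1551 = 0.4376 ⇒ 0.44
d₂ = 0.4376 − 0.1551 = 0.2825 ⇒ 0.28
e^(−qT) = e^(−0.049·0.6667) = 0.9679;  e^(−rT) = e^(−0.063·0.6667) = 0.9589
N(−d₂) = N(-0.28) = 0.3897;  N(−d₁) = N(-0.44) = 0.3300
P = 210·0.9589·0.3897 − 220·0.9679·0.3300 = 78.4735 − 70.2695 = 8.2040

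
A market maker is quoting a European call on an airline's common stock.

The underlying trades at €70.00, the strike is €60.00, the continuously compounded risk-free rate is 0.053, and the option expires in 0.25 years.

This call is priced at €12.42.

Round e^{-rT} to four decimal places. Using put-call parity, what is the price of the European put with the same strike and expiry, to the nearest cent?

exp(−rT) = exp(−0.053·0.25) = 0.9868
Put-call parity: C − P = S − K·e^(−rT) = 70 − 60·0.9868 = 70 − 59.2080 = 10.7920
P = C − (C − P) = 12.42 − (10.7920) = 1.6280

€1.63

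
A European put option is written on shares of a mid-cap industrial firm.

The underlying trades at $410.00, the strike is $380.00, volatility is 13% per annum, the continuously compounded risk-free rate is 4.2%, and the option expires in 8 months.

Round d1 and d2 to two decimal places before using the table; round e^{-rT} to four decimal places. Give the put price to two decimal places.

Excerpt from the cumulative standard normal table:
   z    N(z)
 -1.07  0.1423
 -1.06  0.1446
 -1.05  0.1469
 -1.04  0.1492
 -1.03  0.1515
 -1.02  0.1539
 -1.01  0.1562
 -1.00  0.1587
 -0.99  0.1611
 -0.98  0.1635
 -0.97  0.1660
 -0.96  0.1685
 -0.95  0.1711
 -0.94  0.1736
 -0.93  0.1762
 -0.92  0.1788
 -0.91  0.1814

$2.99

σ√T = 0.13·√0.6667 = 0.1061
d₁ = [ln(410/380) + (0.042 + ½·0.13²)·0.6667] / (σ√T) = (0.0760 + 0.0336) / 0.1061 = 1.0327 which rounds to 1.03
d₂ = 1.0327 − 0.1061 = 0.9266 which rounds to 0.93
e^(−rT) = e^(−0.042·0.6667) = 0.9724
N(−d₂) = N(-0.93) = 0.1762;  N(−d₁) = N(-1.03) = 0.1515
P = 380·0.9724·0.1762 − 410·0.1515 = 65.1080 − 62.1150 = 2.9930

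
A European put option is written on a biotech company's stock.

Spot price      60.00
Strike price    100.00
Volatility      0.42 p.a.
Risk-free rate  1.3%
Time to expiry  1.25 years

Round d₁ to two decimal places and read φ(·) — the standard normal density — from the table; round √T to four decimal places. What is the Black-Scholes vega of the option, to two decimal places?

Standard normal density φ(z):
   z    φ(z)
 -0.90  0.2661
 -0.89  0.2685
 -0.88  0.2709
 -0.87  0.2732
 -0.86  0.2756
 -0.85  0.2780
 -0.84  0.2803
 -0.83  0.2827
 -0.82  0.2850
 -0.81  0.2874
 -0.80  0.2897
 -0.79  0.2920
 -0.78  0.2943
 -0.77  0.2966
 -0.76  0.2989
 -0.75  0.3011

σ√T = 0.42 × 1.1180 = 0.4696
d₁ = [ln(60/100) + (0.013 + 0.42²/2)·1.25] / 0.4696 = [-0.5108 + 0.1265] / 0.4696 = -0.8185 ⇒ -0.82
√T = √1.25 = 1.1180
φ(d₁) = φ(-0.82) = 0.2850
vega = S·φ(d₁)·√T = 60·0.2850·1.1180 = 19.1178

19.12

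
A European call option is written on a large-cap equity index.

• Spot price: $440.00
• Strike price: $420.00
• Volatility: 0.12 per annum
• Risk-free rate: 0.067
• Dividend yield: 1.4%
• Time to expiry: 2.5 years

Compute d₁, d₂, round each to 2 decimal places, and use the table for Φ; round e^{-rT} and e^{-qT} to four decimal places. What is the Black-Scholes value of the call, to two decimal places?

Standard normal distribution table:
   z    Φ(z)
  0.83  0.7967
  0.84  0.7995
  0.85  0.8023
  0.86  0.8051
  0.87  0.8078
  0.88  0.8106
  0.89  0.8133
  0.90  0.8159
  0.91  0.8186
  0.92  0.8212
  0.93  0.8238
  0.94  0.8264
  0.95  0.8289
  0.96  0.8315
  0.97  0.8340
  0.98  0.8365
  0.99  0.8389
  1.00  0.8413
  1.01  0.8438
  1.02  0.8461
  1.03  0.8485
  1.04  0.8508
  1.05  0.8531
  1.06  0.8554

σ√T = 0.12·√2.5 = 0.1897
d₁ = [ln(440/420) + (0.067 − 0.014 + 0.12²/2)·2.5] / 0.1897 = [0.0465 + 0.1505] / 0.1897 = 1.0384 ⇒ 1.04
d₂ = d₁ − σ√T = 1.0384 − 0.1897 = 0.8486 ⇒ 0.85
e^(−qT) = e^(−0.014·2.5) = 0.9656;  e^(−rT) = e^(−0.067·2.5) = 0.8458
C = 440·0.9656·N(1.04) − 420·0.8458·N(0.85) = 440·0.9656·0.8508 − 420·0.8458·0.8023 = 361.4743 − 285.0058 = 76.4684

$76.47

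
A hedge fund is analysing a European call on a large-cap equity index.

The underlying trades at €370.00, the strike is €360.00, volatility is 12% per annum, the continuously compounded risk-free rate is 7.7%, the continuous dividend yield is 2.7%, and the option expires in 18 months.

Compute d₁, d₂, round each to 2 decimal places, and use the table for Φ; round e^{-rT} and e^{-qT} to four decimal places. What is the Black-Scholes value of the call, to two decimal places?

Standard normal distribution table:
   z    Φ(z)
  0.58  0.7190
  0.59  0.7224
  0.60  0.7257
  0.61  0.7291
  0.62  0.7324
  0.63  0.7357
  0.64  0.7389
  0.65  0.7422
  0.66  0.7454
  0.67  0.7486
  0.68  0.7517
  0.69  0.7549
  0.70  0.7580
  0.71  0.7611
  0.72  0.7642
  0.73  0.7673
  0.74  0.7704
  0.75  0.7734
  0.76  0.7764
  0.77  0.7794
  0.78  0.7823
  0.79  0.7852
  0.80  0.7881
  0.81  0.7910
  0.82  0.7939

€42.03

σ√T = 0.12 × 1.2247 = 0.1470
d₁ = [ln(370/360) + (0.077 − 0.027 + 0.12²/2)·1.5] / 0.1470 = [0.0274 + 0.0858] / 0.1470 = 0.7702 which rounds to 0.77
d₂ = d₁ − σ√T = 0.7702 − 0.1470 = 0.6233 which rounds to 0.62
e^(−qT) = e^(−0.027·1.5) = 0.9603;  e^(−rT) = e^(−0.077·1.5) = 0.8909
C = 370·0.9603·N(0.77) − 360·0.8909·N(0.62) = 370·0.9603·0.7794 − 360·0.8909·0.7324 = 276.9294 − 234.8983 = 42.0311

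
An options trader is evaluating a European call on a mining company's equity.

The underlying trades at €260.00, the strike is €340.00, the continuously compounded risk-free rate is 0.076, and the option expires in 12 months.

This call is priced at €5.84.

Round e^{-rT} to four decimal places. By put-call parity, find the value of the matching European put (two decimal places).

€60.95

exp(−rT) = exp(−0.076·1) = 0.9268
Put-call parity: C − P = S − K·e^(−rT) = 260 − 340·0.9268 = 260 − 315.1120 = -55.1120
P = C − (C − P) = 5.84 − (-55.1120) = 60.9520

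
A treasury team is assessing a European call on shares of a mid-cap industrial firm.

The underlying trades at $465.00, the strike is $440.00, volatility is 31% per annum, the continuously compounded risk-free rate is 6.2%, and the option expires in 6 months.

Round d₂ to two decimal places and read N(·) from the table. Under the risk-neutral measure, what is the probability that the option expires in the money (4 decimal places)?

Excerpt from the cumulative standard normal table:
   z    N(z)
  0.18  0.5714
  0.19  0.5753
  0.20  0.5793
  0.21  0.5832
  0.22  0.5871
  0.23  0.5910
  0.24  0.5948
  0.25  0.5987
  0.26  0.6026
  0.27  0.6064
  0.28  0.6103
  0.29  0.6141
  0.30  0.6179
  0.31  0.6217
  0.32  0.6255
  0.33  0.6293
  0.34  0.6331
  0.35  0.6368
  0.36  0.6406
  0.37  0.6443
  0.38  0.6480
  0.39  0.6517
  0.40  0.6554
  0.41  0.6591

0.6103

σ√T = 0.31 × 0.7071 = 0.2192
ln(S/K) + (r + σ²/2)T = ln(465/440) + (0.062 + 0.31²/2)·0.5 = 0.0553 + 0.0550 = 0.1103
d₁ = 0.1103 / 0.2192 = 0.5031 which rounds to 0.50
d₂ = d₁ − σ√T = 0.5031 − 0.2192 = 0.2839 which rounds to 0.28
Risk-neutral Pr[S_T > K] = N(d₂) = N(0.28) = 0.6103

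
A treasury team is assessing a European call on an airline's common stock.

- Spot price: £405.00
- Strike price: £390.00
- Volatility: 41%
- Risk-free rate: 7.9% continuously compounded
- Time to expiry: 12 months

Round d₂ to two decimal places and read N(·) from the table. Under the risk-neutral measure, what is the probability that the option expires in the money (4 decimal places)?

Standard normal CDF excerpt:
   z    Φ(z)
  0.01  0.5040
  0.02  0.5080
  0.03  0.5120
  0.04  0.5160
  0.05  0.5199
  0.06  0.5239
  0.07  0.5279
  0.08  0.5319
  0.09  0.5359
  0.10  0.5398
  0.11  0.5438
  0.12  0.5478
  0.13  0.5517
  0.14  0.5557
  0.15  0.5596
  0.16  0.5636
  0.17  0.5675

0.5319

T = 1;  σ√T = 0.4100
d₁ = [ln(405/390) + (0.079 + 0.41²/2)·1] / 0.4100 = [0.0377 + 0.1630] / 0.4100 = 0.4897 which rounds to 0.49
d₂ = d₁ − σ√T = 0.4897 − 0.4100 = 0.0797 which rounds to 0.08
Pr(exercise) under Q = N(d₂) = 0.5319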